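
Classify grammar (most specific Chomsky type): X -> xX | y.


Right-linear: every RHS is a terminal or a terminal followed by one nonterminal
Classification: Type 3 (Regular)


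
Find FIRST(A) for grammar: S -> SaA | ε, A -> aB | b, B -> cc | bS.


Per alternative of A: FIRST(aB) = {a}; FIRST(b) = {b}
FIRST(A) = {a, b}


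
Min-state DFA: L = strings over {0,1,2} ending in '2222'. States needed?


Track the longest suffix of input matching a prefix of '2222': 5 classes (prefixes of length 0..4)
Minimal DFA: 5 states


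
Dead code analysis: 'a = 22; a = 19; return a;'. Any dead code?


first assignment to a is overwritten before any read
Dead: 'a = 22'


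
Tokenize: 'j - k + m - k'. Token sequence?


Scan left to right, longest-match per lexeme
Tokens: ID(j), OP(-), ID(k), OP(+), ID(m), OP(-), ID(k)


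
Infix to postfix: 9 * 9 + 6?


Left to right (same or higher precedence on left)
Postfix: 9 9 * 6 +


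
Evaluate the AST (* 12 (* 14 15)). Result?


Evaluate inner: (* 14 15) = 210
Evaluate root: (* 12 210) = 2520
Result: 2520


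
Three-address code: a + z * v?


Break into single-operator statements:
t1 = z * v
t2 = a + t1


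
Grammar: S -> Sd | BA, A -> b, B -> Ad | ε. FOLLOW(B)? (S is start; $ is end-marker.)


$ ∈ FOLLOW(S). For each A -> αBβ: add FIRST(β)\{ε} to FOLLOW(B); if β nullable, add FOLLOW(A).
FOLLOW(B) = {b}


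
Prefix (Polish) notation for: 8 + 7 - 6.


left-to-right (same/higher precedence on left): tree is (- (+ 8 7) 6)
Prefix: - + 8 7 6


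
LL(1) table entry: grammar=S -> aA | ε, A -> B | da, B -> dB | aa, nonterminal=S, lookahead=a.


For [S, a]: 'a' ∈ FIRST(aA)
Entry: S -> aA


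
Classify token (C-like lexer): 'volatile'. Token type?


Pattern: reserved word
Type: KEYWORD


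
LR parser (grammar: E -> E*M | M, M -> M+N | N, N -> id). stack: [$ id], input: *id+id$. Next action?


'id' on top is the handle for N -> id
Action: reduce (N -> id)


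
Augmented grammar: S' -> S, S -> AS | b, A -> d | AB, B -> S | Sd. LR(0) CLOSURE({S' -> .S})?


Start: S' -> .S
For each item with dot before a nonterminal B, add B -> .γ for every B-production
Closure: [S' -> .S, S -> .AS, S -> .b, A -> .d, A -> .AB]


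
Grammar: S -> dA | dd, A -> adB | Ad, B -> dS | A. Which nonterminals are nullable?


A nonterminal is nullable iff some alternative derives ε (directly, or every symbol in it is nullable)
Nullable: {}


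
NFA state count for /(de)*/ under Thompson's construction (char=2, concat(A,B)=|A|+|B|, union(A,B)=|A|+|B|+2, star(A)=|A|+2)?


Syntax tree has 2 char leaf(s), 0 union(s), 1 star(s)
chars contribute 2×2 = 4; each union adds +2; each star adds +2
Total: 4 + 0 + 2 = 6 states


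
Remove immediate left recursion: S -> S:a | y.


Left-recursive alternatives: S:a; non-recursive: y
Introduce S': S -> yS', S' -> :aS' | ε


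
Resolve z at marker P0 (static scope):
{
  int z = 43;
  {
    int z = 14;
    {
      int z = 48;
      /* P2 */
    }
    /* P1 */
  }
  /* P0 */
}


z declared in the same block as P0
z = 43


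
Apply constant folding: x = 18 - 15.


18 - 15 = 3 at compile time
Optimized: x = 3


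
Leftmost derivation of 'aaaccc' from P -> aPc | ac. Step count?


Derivation: P => aPc => aaPcc => aaaccc
Steps: 3


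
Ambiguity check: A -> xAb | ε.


balanced x^n…b^n: each string has a unique parse
Unambiguous


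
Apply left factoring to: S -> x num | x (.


Common prefix: 'x'
Factored: S -> x S', S' -> num | (


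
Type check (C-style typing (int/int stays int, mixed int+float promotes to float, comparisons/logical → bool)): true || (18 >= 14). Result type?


Operand types: bool || bool
Rule: logical operators take bool operands and yield bool
Result type: bool


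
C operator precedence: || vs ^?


'^' is bitwise XOR (level 4); '||' is logical OR (level 1)
Higher level binds tighter
'^' has higher precedence than '||'


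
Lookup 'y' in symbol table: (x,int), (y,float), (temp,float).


Lookup 'y' → type float


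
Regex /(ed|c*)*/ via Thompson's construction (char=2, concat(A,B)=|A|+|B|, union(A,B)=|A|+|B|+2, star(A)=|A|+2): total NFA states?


Syntax tree has 3 char leaf(s), 1 union(s), 2 star(s)
chars contribute 3×2 = 6; each union adds +2; each star adds +2
Total: 6 + 2 + 4 = 12 states


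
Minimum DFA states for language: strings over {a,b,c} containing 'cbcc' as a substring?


KMP-style automaton: 4 progress states + 1 absorbing accept = 5
Minimal DFA: 5 states


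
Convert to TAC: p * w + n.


Break into single-operator statements:
t1 = p * w
t2 = t1 + n


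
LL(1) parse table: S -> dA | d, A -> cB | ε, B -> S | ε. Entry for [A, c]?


For [A, c]: 'c' ∈ FIRST(cB)
Entry: A -> cB


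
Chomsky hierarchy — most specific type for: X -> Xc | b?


Left-linear: every RHS is a terminal or one nonterminal followed by a terminal
Classification: Type 3 (Regular)


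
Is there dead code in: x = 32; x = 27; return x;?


first assignment to x is overwritten before any read
Dead: 'x = 32'


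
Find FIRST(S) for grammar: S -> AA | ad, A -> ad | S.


Per alternative of S: FIRST(AA) = {a}; FIRST(ad) = {a}
FIRST(S) = {a}


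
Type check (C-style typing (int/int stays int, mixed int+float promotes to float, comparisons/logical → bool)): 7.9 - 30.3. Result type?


Operand types: float - float
Rule: mixed int/float promotes to float; int/int stays int
Result type: float


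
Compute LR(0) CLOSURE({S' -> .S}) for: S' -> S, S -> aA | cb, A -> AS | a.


Start: S' -> .S
For each item with dot before a nonterminal B, add B -> .γ for every B-production
Closure: [S' -> .S, S -> .aA, S -> .cb]


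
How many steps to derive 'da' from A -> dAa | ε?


Derivation: A => dAa => da
Steps: 2


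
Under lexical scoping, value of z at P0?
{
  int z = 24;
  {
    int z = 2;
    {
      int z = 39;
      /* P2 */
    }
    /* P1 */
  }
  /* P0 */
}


z declared in the same block as P0
z = 24


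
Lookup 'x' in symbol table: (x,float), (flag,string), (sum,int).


Lookup 'x' → type float


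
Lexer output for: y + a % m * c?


Scan left to right, longest-match per lexeme
Tokens: ID(y), OP(+), ID(a), OP(%), ID(m), OP(*), ID(c)


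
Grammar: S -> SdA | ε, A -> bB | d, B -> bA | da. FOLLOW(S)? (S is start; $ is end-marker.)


$ ∈ FOLLOW(S). For each A -> αBβ: add FIRST(β)\{ε} to FOLLOW(B); if β nullable, add FOLLOW(A).
FOLLOW(S) = {$, d}


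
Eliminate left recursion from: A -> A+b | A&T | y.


Left-recursive alternatives: A+b, A&T; non-recursive: y
Introduce A': A -> yA', A' -> +bA' | &TA' | ε


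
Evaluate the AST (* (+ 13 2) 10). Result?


Evaluate inner: (+ 13 2) = 15
Evaluate root: (* 15 10) = 150
Result: 150


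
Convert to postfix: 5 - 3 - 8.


Left to right (same or higher precedence on left)
Postfix: 5 3 - 8 -


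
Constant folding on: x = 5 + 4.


5 + 4 = 9 at compile time
Optimized: x = 9


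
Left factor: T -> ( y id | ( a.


Common prefix: '('
Factored: T -> ( T', T' -> y id | a


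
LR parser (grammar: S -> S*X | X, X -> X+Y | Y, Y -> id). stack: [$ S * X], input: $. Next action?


handle 'S*X' on top; lookahead ∈ FOLLOW(S) = {*, $}
Action: reduce (S -> S*X)


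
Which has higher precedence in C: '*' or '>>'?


'*' is multiplicative (level 10); '>>' is shift (level 8)
Higher level binds tighter
'*' has higher precedence than '>>'


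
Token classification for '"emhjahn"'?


Pattern: double-quoted sequence
Type: STRING_LITERAL


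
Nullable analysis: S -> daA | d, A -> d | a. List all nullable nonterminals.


A nonterminal is nullable iff some alternative derives ε (directly, or every symbol in it is nullable)
Nullable: {}


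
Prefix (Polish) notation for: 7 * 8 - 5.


left-to-right (same/higher precedence on left): tree is (- (* 7 8) 5)
Prefix: - * 7 8 5


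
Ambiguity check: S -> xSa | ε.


balanced x^n…a^n: each string has a unique parse
Unambiguous


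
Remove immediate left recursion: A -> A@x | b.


Left-recursive alternatives: A@x; non-recursive: b
Introduce A': A -> bA', A' -> @xA' | ε


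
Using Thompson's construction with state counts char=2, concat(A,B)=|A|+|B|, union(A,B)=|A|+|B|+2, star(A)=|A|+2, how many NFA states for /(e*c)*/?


Syntax tree has 2 char leaf(s), 0 union(s), 2 star(s)
chars contribute 2×2 = 4; each union adds +2; each star adds +2
Total: 4 + 0 + 4 = 8 states


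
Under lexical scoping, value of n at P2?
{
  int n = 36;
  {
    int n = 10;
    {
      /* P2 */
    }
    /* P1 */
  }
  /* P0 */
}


P2's block does not declare n; resolves to the enclosing declaration at depth 1
n = 10


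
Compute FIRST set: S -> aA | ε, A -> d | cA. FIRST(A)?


Per alternative of A: FIRST(d) = {d}; FIRST(cA) = {c}
FIRST(A) = {c, d}


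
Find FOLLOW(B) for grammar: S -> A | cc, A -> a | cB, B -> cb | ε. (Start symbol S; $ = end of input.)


$ ∈ FOLLOW(S). For each A -> αBβ: add FIRST(β)\{ε} to FOLLOW(B); if β nullable, add FOLLOW(A).
FOLLOW(B) = {$}


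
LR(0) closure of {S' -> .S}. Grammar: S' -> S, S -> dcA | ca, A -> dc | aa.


Start: S' -> .S
For each item with dot before a nonterminal B, add B -> .γ for every B-production
Closure: [S' -> .S, S -> .dcA, S -> .ca]


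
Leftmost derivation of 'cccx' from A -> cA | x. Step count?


Derivation: A => cA => ccA => cccA => cccx
Steps: 4


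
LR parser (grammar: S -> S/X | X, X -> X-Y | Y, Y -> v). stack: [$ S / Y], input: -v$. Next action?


'Y' (not preceded by X-) is the handle for X -> Y
Action: reduce (X -> Y)


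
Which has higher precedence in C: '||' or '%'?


'%' is multiplicative (level 10); '||' is logical OR (level 1)
Higher level binds tighter
'%' has higher precedence than '||'


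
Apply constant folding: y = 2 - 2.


2 - 2 = 0 at compile time
Optimized: y = 0


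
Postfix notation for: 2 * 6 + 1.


Left to right (same or higher precedence on left)
Postfix: 2 6 * 1 +


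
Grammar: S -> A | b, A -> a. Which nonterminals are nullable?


A nonterminal is nullable iff some alternative derives ε (directly, or every symbol in it is nullable)
Nullable: {}


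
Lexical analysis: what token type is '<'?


Pattern: operator symbol
Type: OPERATOR


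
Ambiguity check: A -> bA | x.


right-linear, alternatives start with distinct terminals 'b' vs 'x': unique leftmost derivation
Unambiguous


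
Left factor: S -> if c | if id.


Common prefix: 'if'
Factored: S -> if S', S' -> c | id


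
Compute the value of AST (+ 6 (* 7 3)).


Evaluate inner: (* 7 3) = 21
Evaluate root: (+ 6 21) = 27
Result: 27


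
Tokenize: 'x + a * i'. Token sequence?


Scan left to right, longest-match per lexeme
Tokens: ID(x), OP(+), ID(a), OP(*), ID(i)


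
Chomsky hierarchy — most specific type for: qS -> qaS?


LHS has context (more than one symbol) and |LHS| ≤ |RHS|
Classification: Type 1 (Context-Sensitive)


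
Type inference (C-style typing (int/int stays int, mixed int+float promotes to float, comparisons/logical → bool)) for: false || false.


Operand types: bool || bool
Rule: logical operators take bool operands and yield bool
Result type: bool


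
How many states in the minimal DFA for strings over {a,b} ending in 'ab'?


Track the longest suffix of input matching a prefix of 'ab': 3 classes (prefixes of length 0..2)
Minimal DFA: 3 states


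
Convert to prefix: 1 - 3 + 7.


left-to-right (same/higher precedence on left): tree is (+ (- 1 3) 7)
Prefix: + - 1 3 7


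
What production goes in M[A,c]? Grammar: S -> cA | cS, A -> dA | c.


For [A, c]: 'c' ∈ FIRST(c)
Entry: A -> c


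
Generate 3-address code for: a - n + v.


Break into single-operator statements:
t1 = a - n
t2 = t1 + v


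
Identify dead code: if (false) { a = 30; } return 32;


condition is constant false, so the whole block is unreachable
Dead: 'if (false) { a = 30; }'


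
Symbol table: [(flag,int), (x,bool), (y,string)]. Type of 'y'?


Lookup 'y' → type string


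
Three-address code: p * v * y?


Break into single-operator statements:
t1 = p * v
t2 = t1 * y


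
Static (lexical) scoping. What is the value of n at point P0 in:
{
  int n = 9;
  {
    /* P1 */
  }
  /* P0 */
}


n declared in the same block as P0
n = 9


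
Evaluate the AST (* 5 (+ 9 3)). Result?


Evaluate inner: (+ 9 3) = 12
Evaluate root: (* 5 12) = 60
Result: 60


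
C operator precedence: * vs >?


'*' is multiplicative (level 10); '>' is relational (level 7)
Higher level binds tighter
'*' has higher precedence than '>'


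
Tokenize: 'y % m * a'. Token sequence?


Scan left to right, longest-match per lexeme
Tokens: ID(y), OP(%), ID(m), OP(*), ID(a)


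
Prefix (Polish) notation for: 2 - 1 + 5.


left-to-right (same/higher precedence on left): tree is (+ (- 2 1) 5)
Prefix: + - 2 1 5


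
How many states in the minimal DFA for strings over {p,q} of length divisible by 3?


Track length mod 3: states 0..2, accept at 0
Minimal DFA: 3 states


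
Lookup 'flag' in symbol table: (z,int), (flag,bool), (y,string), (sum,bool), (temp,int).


Lookup 'flag' → type bool


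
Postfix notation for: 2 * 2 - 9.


Left to right (same or higher precedence on left)
Postfix: 2 2 * 9 -


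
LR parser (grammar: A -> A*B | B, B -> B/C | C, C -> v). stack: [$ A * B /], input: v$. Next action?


no handle; shift 'v'
Action: shift


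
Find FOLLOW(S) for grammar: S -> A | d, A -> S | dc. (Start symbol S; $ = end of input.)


$ ∈ FOLLOW(S). For each A -> αBβ: add FIRST(β)\{ε} to FOLLOW(B); if β nullable, add FOLLOW(A).
FOLLOW(S) = {$}


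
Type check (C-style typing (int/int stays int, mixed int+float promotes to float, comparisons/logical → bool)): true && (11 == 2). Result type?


Operand types: bool && bool
Rule: logical operators take bool operands and yield bool
Result type: bool


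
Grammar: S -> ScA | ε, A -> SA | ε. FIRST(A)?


Per alternative of A: FIRST(SA) = {c, ε}; FIRST(ε) = {ε}
FIRST(A) = {c, ε}


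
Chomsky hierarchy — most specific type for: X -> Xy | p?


Left-linear: every RHS is a terminal or one nonterminal followed by a terminal
Classification: Type 3 (Regular)


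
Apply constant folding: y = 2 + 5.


2 + 5 = 7 at compile time
Optimized: y = 7


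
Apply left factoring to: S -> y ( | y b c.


Common prefix: 'y'
Factored: S -> y S', S' -> ( | b c


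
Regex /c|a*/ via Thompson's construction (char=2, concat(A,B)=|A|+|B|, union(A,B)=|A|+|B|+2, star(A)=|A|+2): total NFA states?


Syntax tree has 2 char leaf(s), 1 union(s), 1 star(s)
chars contribute 2×2 = 4; each union adds +2; each star adds +2
Total: 4 + 2 + 2 = 8 states


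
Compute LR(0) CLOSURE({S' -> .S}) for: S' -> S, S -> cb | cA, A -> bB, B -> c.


Start: S' -> .S
For each item with dot before a nonterminal B, add B -> .γ for every B-production
Closure: [S' -> .S, S -> .cb, S -> .cA]


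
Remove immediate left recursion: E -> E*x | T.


Left-recursive alternatives: E*x; non-recursive: T
Introduce E': E -> TE', E' -> *xE' | ε


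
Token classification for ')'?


Pattern: delimiter/punctuation
Type: PUNCTUATION


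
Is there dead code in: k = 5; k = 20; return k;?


first assignment to k is overwritten before any read
Dead: 'k = 5'


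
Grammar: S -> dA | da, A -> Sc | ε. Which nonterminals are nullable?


A nonterminal is nullable iff some alternative derives ε (directly, or every symbol in it is nullable)
Nullable: {A}


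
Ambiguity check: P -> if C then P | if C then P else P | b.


dangling else: 'if C then if C then b else b' parses two ways
Ambiguous


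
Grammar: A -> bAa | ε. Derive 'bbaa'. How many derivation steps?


Derivation: A => bAa => bbAaa => bbaa
Steps: 3


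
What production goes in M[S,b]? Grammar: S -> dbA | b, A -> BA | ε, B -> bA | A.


For [S, b]: 'b' ∈ FIRST(b)
Entry: S -> b


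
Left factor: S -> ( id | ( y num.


Common prefix: '('
Factored: S -> ( S', S' -> id | y num


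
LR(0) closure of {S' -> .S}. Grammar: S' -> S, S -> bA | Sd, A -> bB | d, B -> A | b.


Start: S' -> .S
For each item with dot before a nonterminal B, add B -> .γ for every B-production
Closure: [S' -> .S, S -> .bA, S -> .Sd]


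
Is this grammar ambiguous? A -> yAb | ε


balanced y^n…b^n: each string has a unique parse
Unambiguous


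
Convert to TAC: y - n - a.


Break into single-operator statements:
t1 = y - n
t2 = t1 - a


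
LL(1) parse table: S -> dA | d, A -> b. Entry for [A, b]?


For [A, b]: 'b' ∈ FIRST(b)
Entry: A -> b


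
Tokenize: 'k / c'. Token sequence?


Scan left to right, longest-match per lexeme
Tokens: ID(k), OP(/), ID(c)


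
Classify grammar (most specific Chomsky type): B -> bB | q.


Right-linear: every RHS is a terminal or a terminal followed by one nonterminal
Classification: Type 3 (Regular)


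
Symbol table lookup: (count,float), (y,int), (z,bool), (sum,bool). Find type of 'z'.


Lookup 'z' → type bool


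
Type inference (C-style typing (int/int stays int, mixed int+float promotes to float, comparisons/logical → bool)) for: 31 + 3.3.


Operand types: int + float
Rule: mixed int/float promotes to float; int/int stays int
Result type: float


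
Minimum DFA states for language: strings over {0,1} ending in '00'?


Track the longest suffix of input matching a prefix of '00': 3 classes (prefixes of length 0..2)
Minimal DFA: 3 states


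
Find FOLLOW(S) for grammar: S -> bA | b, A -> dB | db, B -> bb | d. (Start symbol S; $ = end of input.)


$ ∈ FOLLOW(S). For each A -> αBβ: add FIRST(β)\{ε} to FOLLOW(B); if β nullable, add FOLLOW(A).
FOLLOW(S) = {$}


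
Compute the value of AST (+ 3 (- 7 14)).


Evaluate inner: (- 7 14) = -7
Evaluate root: (+ 3 -7) = -4
Result: -4


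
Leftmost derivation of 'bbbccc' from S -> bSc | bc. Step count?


Derivation: S => bSc => bbScc => bbbccc
Steps: 3


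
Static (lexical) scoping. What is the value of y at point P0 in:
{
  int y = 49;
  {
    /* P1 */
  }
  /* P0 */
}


y declared in the same block as P0
y = 49


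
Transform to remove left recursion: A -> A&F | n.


Left-recursive alternatives: A&F; non-recursive: n
Introduce A': A -> nA', A' -> &FA' | ε


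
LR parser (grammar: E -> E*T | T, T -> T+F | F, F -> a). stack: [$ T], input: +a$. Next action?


shift '+' to continue T -> T+F
Action: shift


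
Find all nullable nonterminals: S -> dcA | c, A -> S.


A nonterminal is nullable iff some alternative derives ε (directly, or every symbol in it is nullable)
Nullable: {}


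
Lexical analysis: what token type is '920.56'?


Pattern: digits with a decimal point
Type: FLOAT_LITERAL


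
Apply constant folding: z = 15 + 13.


15 + 13 = 28 at compile time
Optimized: z = 28


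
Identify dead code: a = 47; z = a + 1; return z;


a is read by z's definition; z is returned
No dead code


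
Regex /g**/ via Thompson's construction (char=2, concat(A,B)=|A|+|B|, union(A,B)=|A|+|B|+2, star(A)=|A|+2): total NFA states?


Syntax tree has 1 char leaf(s), 0 union(s), 2 star(s)
chars contribute 1×2 = 2; each union adds +2; each star adds +2
Total: 2 + 0 + 4 = 6 states


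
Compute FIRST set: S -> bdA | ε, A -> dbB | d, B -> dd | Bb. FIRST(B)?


Per alternative of B: FIRST(dd) = {d}; FIRST(Bb) = {d}
FIRST(B) = {d}


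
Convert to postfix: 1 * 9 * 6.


Left to right (same or higher precedence on left)
Postfix: 1 9 * 6 *


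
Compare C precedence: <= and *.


'*' is multiplicative (level 10); '<=' is relational (level 7)
Higher level binds tighter
'*' has higher precedence than '<='


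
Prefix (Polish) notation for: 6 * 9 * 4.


left-to-right (same/higher precedence on left): tree is (* (* 6 9) 4)
Prefix: * * 6 9 4


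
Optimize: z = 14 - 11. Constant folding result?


14 - 11 = 3 at compile time
Optimized: z = 3


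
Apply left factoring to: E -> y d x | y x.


Common prefix: 'y'
Factored: E -> y E', E' -> d x | x


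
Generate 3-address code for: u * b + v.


Break into single-operator statements:
t1 = u * b
t2 = t1 + v


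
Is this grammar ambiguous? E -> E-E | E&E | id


'id-id&id' has two parse trees (no precedence encoded between - and &)
Ambiguous


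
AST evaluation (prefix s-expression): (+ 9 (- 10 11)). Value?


Evaluate inner: (- 10 11) = -1
Evaluate root: (+ 9 -1) = 8
Result: 8


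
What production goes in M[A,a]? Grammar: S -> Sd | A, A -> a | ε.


For [A, a]: 'a' ∈ FIRST(a)
Entry: A -> a


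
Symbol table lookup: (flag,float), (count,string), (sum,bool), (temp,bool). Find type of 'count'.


Lookup 'count' → type string


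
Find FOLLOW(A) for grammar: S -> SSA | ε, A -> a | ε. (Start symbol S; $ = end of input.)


$ ∈ FOLLOW(S). For each A -> αBβ: add FIRST(β)\{ε} to FOLLOW(B); if β nullable, add FOLLOW(A).
FOLLOW(A) = {$, a}


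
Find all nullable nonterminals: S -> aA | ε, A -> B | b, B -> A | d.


A nonterminal is nullable iff some alternative derives ε (directly, or every symbol in it is nullable)
Nullable: {S}


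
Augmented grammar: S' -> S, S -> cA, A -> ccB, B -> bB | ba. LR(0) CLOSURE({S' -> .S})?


Start: S' -> .S
For each item with dot before a nonterminal B, add B -> .γ for every B-production
Closure: [S' -> .S, S -> .cA]


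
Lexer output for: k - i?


Scan left to right, longest-match per lexeme
Tokens: ID(k), OP(-), ID(i)


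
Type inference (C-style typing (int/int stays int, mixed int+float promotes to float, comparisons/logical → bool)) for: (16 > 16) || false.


Operand types: bool || bool
Rule: logical operators take bool operands and yield bool
Result type: bool


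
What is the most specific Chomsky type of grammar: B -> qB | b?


Right-linear: every RHS is a terminal or a terminal followed by one nonterminal
Classification: Type 3 (Regular)


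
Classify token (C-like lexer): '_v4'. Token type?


Pattern: letter/underscore followed by alphanumerics, not a keyword
Type: IDENTIFIER


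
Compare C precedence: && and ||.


'&&' is logical AND (level 2); '||' is logical OR (level 1)
Higher level binds tighter
'&&' has higher precedence than '||'


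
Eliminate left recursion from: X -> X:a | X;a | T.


Left-recursive alternatives: X:a, X;a; non-recursive: T
Introduce X': X -> TX', X' -> :aX' | ;aX' | ε


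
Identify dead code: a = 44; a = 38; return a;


first assignment to a is overwritten before any read
Dead: 'a = 44'


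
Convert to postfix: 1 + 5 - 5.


Left to right (same or higher precedence on left)
Postfix: 1 5 + 5 -


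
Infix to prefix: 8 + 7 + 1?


left-to-right (same/higher precedence on left): tree is (+ (+ 8 7) 1)
Prefix: + + 8 7 1


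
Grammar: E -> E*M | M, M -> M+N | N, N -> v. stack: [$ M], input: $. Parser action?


lookahead ∉ {+} so M won't extend; reduce E -> M
Action: reduce (E -> M)


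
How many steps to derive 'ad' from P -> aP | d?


Derivation: P => aP => ad
Steps: 2


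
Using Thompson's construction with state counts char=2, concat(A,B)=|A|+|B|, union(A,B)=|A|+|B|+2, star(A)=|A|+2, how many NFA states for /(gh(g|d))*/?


Syntax tree has 4 char leaf(s), 1 union(s), 1 star(s)
chars contribute 4×2 = 8; each union adds +2; each star adds +2
Total: 8 + 2 + 2 = 12 states


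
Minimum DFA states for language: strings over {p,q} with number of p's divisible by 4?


Track (count of p) mod 4: states 0..3, accept at 0
Minimal DFA: 4 states


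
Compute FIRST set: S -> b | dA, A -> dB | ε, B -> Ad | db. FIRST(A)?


Per alternative of A: FIRST(dB) = {d}; FIRST(ε) = {ε}
FIRST(A) = {d, ε}


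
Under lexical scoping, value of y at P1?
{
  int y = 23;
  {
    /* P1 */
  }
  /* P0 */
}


P1's block does not declare y; resolves to the enclosing declaration at depth 0
y = 23


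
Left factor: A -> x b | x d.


Common prefix: 'x'
Factored: A -> x A', A' -> b | d


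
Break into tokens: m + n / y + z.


Scan left to right, longest-match per lexeme
Tokens: ID(m), OP(+), ID(n), OP(/), ID(y), OP(+), ID(z)


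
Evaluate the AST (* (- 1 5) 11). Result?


Evaluate inner: (- 1 5) = -4
Evaluate root: (* -4 11) = -44
Result: -44


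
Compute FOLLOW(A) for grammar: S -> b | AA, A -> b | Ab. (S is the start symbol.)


$ ∈ FOLLOW(S). For each A -> αBβ: add FIRST(β)\{ε} to FOLLOW(B); if β nullable, add FOLLOW(A).
FOLLOW(A) = {$, b}


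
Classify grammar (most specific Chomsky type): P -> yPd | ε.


Single nonterminal LHS, but y^n d^n is not regular
Classification: Type 2 (Context-Free)


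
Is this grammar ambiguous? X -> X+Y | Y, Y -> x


precedence layered via separate nonterminal Y: deterministic
Unambiguous


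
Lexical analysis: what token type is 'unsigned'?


Pattern: reserved word
Type: KEYWORD


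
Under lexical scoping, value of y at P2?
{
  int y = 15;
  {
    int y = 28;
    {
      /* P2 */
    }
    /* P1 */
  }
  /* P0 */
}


P2's block does not declare y; resolves to the enclosing declaration at depth 1
y = 28


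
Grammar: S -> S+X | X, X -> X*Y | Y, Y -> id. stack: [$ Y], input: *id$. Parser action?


'Y' (not preceded by X*) is the handle for X -> Y
Action: reduce (X -> Y)


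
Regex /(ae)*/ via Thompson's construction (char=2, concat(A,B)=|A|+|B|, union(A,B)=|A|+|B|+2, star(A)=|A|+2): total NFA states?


Syntax tree has 2 char leaf(s), 0 union(s), 1 star(s)
chars contribute 2×2 = 4; each union adds +2; each star adds +2
Total: 4 + 0 + 2 = 6 states


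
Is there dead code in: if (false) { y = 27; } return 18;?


condition is constant false, so the whole block is unreachable
Dead: 'if (false) { y = 27; }'


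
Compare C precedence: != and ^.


'!=' is equality (level 6); '^' is bitwise XOR (level 4)
Higher level binds tighter
'!=' has higher precedence than '^'


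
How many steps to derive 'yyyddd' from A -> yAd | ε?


Derivation: A => yAd => yyAdd => yyyAddd => yyyddd
Steps: 4


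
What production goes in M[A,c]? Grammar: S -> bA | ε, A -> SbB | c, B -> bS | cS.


For [A, c]: 'c' ∈ FIRST(c)
Entry: A -> c


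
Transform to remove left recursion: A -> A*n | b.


Left-recursive alternatives: A*n; non-recursive: b
Introduce A': A -> bA', A' -> *nA' | ε


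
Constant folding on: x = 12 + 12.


12 + 12 = 24 at compile time
Optimized: x = 24


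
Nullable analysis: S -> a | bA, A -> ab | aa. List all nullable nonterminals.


A nonterminal is nullable iff some alternative derives ε (directly, or every symbol in it is nullable)
Nullable: {}


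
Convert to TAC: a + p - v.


Break into single-operator statements:
t1 = a + p
t2 = t1 - v


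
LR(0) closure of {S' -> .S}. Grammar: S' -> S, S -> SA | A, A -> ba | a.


Start: S' -> .S
For each item with dot before a nonterminal B, add B -> .γ for every B-production
Closure: [S' -> .S, S -> .SA, S -> .A, A -> .ba, A -> .a]


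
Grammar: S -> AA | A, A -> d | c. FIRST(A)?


Per alternative of A: FIRST(d) = {d}; FIRST(c) = {c}
FIRST(A) = {c, d}


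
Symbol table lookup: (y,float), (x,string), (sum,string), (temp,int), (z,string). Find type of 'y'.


Lookup 'y' → type float


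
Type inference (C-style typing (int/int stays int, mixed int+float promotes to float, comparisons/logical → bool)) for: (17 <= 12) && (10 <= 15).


Operand types: bool && bool
Rule: logical operators take bool operands and yield bool
Result type: bool


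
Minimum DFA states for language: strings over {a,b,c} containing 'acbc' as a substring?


KMP-style automaton: 4 progress states + 1 absorbing accept = 5
Minimal DFA: 5 states


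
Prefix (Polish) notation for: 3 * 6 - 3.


left-to-right (same/higher precedence on left): tree is (- (* 3 6) 3)
Prefix: - * 3 6 3


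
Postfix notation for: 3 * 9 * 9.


Left to right (same or higher precedence on left)
Postfix: 3 9 * 9 *


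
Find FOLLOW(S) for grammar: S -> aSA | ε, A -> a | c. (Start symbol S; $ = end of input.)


$ ∈ FOLLOW(S). For each A -> αBβ: add FIRST(β)\{ε} to FOLLOW(B); if β nullable, add FOLLOW(A).
FOLLOW(S) = {$, a, c}


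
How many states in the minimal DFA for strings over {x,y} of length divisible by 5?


Track length mod 5: states 0..4, accept at 0
Minimal DFA: 5 states


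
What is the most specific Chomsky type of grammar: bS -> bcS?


LHS has context (more than one symbol) and |LHS| ≤ |RHS|
Classification: Type 1 (Context-Sensitive)


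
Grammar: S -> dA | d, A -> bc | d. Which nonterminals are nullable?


A nonterminal is nullable iff some alternative derives ε (directly, or every symbol in it is nullable)
Nullable: {}


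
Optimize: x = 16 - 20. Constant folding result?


16 - 20 = -4 at compile time
Optimized: x = -4


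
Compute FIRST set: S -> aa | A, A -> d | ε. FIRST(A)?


Per alternative of A: FIRST(d) = {d}; FIRST(ε) = {ε}
FIRST(A) = {d, ε}


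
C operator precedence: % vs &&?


'%' is multiplicative (level 10); '&&' is logical AND (level 2)
Higher level binds tighter
'%' has higher precedence than '&&'


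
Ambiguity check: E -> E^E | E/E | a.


'a^a/a' has two parse trees (no precedence encoded between ^ and /)
Ambiguous


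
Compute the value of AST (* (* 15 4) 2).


Evaluate inner: (* 15 4) = 60
Evaluate root: (* 60 2) = 120
Result: 120


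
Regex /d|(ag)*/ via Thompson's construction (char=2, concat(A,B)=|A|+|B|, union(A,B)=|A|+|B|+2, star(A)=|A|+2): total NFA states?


Syntax tree has 3 char leaf(s), 1 union(s), 1 star(s)
chars contribute 3×2 = 6; each union adds +2; each star adds +2
Total: 6 + 2 + 2 = 10 states


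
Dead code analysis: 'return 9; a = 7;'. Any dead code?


statement follows a return and is unreachable
Dead: 'a = 7'


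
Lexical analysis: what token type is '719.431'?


Pattern: digits with a decimal point
Type: FLOAT_LITERAL


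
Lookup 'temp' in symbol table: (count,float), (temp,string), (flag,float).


Lookup 'temp' → type string


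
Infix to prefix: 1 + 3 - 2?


left-to-right (same/higher precedence on left): tree is (- (+ 1 3) 2)
Prefix: - + 1 3 2


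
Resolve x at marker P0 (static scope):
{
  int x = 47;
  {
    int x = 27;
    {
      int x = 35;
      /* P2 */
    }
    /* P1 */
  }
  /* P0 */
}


x declared in the same block as P0
x = 47


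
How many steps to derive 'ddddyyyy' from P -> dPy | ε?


Derivation: P => dPy => ddPyy => dddPyyy => ddddPyyyy => ddddyyyy
Steps: 5


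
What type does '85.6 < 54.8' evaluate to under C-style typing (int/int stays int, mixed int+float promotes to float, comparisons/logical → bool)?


Operand types: float < float
Rule: comparison yields bool
Result type: bool


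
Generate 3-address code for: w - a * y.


Break into single-operator statements:
t1 = a * y
t2 = w - t1


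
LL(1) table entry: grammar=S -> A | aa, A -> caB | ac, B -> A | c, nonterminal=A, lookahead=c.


For [A, c]: 'c' ∈ FIRST(caB)
Entry: A -> caB


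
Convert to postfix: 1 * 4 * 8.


Left to right (same or higher precedence on left)
Postfix: 1 4 * 8 *


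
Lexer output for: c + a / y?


Scan left to right, longest-match per lexeme
Tokens: ID(c), OP(+), ID(a), OP(/), ID(y)


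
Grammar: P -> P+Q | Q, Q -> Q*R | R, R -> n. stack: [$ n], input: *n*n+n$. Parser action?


'n' on top is the handle for R -> n
Action: reduce (R -> n)


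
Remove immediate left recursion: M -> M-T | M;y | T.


Left-recursive alternatives: M-T, M;y; non-recursive: T
Introduce M': M -> TM', M' -> -TM' | ;yM' | ε


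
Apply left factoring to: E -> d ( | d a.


Common prefix: 'd'
Factored: E -> d E', E' -> ( | a


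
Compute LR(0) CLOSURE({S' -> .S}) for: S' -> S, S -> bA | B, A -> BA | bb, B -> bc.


Start: S' -> .S
For each item with dot before a nonterminal B, add B -> .γ for every B-production
Closure: [S' -> .S, S -> .bA, S -> .B, B -> .bc]


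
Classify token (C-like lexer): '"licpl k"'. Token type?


Pattern: double-quoted sequence
Type: STRING_LITERAL


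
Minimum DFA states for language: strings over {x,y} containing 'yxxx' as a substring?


KMP-style automaton: 4 progress states + 1 absorbing accept = 5
Minimal DFA: 5 states


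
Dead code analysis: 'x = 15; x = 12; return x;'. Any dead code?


first assignment to x is overwritten before any read
Dead: 'x = 15'


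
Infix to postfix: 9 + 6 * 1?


* has higher precedence, evaluate 6*1 first
Postfix: 9 6 1 * +


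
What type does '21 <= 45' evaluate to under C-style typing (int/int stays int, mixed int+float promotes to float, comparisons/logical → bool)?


Operand types: int <= int
Rule: comparison yields bool
Result type: bool


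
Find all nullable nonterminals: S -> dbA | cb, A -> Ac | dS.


A nonterminal is nullable iff some alternative derives ε (directly, or every symbol in it is nullable)
Nullable: {}


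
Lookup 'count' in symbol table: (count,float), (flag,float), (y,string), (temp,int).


Lookup 'count' → type float


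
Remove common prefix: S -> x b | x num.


Common prefix: 'x'
Factored: S -> x S', S' -> b | num


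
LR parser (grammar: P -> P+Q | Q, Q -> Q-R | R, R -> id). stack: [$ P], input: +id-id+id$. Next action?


shift '+' to continue P -> P+Q
Action: shift


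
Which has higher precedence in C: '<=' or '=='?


'<=' is relational (level 7); '==' is equality (level 6)
Higher level binds tighter
'<=' has higher precedence than '=='


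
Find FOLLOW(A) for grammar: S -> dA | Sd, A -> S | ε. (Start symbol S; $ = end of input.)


$ ∈ FOLLOW(S). For each A -> αBβ: add FIRST(β)\{ε} to FOLLOW(B); if β nullable, add FOLLOW(A).
FOLLOW(A) = {$, d}


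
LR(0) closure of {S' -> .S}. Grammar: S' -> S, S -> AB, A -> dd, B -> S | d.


Start: S' -> .S
For each item with dot before a nonterminal B, add B -> .γ for every B-production
Closure: [S' -> .S, S -> .AB, A -> .dd]


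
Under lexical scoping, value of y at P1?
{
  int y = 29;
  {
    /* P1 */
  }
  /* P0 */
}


P1's block does not declare y; resolves to the enclosing declaration at depth 0
y = 29


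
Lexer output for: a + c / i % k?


Scan left to right, longest-match per lexeme
Tokens: ID(a), OP(+), ID(c), OP(/), ID(i), OP(%), ID(k)


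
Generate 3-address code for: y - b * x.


Break into single-operator statements:
t1 = b * x
t2 = y - t1


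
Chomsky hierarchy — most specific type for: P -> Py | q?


Left-linear: every RHS is a terminal or one nonterminal followed by a terminal
Classification: Type 3 (Regular)


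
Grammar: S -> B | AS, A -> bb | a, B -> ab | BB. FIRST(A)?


Per alternative of A: FIRST(bb) = {b}; FIRST(a) = {a}
FIRST(A) = {a, b}


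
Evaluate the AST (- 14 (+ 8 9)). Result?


Evaluate inner: (+ 8 9) = 17
Evaluate root: (- 14 17) = -3
Result: -3


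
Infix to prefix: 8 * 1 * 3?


left-to-right (same/higher precedence on left): tree is (* (* 8 1) 3)
Prefix: * * 8 1 3


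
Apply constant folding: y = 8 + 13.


8 + 13 = 21 at compile time
Optimized: y = 21


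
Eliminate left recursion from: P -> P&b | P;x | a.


Left-recursive alternatives: P&b, P;x; non-recursive: a
Introduce P': P -> aP', P' -> &bP' | ;xP' | ε


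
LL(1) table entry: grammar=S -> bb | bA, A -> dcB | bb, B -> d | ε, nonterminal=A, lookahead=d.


For [A, d]: 'd' ∈ FIRST(dcB)
Entry: A -> dcB


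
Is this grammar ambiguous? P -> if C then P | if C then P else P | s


dangling else: 'if C then if C then s else s' parses two ways
Ambiguous


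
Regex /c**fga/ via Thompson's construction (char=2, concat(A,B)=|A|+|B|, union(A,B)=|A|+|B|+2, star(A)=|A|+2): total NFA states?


Syntax tree has 4 char leaf(s), 0 union(s), 2 star(s)
chars contribute 4×2 = 8; each union adds +2; each star adds +2
Total: 8 + 0 + 4 = 12 states


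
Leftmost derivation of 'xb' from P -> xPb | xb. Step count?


Derivation: P => xb
Steps: 1


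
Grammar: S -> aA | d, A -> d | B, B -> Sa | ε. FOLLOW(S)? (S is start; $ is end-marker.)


$ ∈ FOLLOW(S). For each A -> αBβ: add FIRST(β)\{ε} to FOLLOW(B); if β nullable, add FOLLOW(A).
FOLLOW(S) = {$, a}


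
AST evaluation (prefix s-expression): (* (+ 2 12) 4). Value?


Evaluate inner: (+ 2 12) = 14
Evaluate root: (* 14 4) = 56
Result: 56


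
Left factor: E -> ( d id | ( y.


Common prefix: '('
Factored: E -> ( E', E' -> d id | y


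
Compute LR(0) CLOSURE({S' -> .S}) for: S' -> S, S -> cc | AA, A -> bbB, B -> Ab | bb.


Start: S' -> .S
For each item with dot before a nonterminal B, add B -> .γ for every B-production
Closure: [S' -> .S, S -> .cc, S -> .AA, A -> .bbB]


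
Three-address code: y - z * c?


Break into single-operator statements:
t1 = z * c
t2 = y - t1


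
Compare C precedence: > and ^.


'>' is relational (level 7); '^' is bitwise XOR (level 4)
Higher level binds tighter
'>' has higher precedence than '^'


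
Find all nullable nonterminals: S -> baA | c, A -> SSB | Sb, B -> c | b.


A nonterminal is nullable iff some alternative derives ε (directly, or every symbol in it is nullable)
Nullable: {}


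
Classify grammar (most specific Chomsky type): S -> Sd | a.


Left-linear: every RHS is a terminal or one nonterminal followed by a terminal
Classification: Type 3 (Regular)


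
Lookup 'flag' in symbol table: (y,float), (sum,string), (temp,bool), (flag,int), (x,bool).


Lookup 'flag' → type int


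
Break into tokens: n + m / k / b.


Scan left to right, longest-match per lexeme
Tokens: ID(n), OP(+), ID(m), OP(/), ID(k), OP(/), ID(b)


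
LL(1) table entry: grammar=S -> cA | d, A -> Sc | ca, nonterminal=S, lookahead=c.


For [S, c]: 'c' ∈ FIRST(cA)
Entry: S -> cA


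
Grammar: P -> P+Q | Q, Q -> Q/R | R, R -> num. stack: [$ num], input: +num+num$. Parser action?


'num' on top is the handle for R -> num
Action: reduce (R -> num)


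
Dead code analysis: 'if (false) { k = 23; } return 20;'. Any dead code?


condition is constant false, so the whole block is unreachable
Dead: 'if (false) { k = 23; }'


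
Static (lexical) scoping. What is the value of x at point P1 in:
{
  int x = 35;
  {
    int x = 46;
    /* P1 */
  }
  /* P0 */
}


x declared in the same block as P1
x = 46


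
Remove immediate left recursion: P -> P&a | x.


Left-recursive alternatives: P&a; non-recursive: x
Introduce P': P -> xP', P' -> &aP' | ε


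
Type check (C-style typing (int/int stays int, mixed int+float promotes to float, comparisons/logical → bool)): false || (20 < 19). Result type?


Operand types: bool || bool
Rule: logical operators take bool operands and yield bool
Result type: bool


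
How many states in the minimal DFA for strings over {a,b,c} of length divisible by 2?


Track length mod 2: states 0..1, accept at 0
Minimal DFA: 2 states


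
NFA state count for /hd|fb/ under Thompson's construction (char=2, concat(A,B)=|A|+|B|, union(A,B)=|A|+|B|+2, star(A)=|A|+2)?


Syntax tree has 4 char leaf(s), 1 union(s), 0 star(s)
chars contribute 4×2 = 8; each union adds +2; each star adds +2
Total: 8 + 2 + 0 = 10 states
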